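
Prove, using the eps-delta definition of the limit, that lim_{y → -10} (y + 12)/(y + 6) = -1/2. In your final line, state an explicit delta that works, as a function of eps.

delta = min(2, (4/3)eps)

Fix eps > 0. We want delta > 0 with 0 < |y + 10| < delta ⇒ |(y + 12)/(y + 6) + 1/2| < eps.
Combining over a common denominator, (y + 12)/(y + 6) + 1/2 = [(y + 12)·(-4) − 2·(y + 6)] / [(-4)·(y + 6)] = -6(y + 10) / ((-4)(y + 6)).
So |(y + 12)/(y + 6) + 1/2| = 6|y + 10| / (4·|y + 6|).
Require delta ≤ 2, so |y + 6| ≥ |-4| − |y + 10| > 4 − 2 = 2.
Hence |(y + 12)/(y + 6) + 1/2| < 6|y + 10|/(4·2) = (3/4)|y + 10|, which is < eps once |y + 10| < (4/3)eps.
Take delta = min(2, (4/3)eps). Then 0 < |y + 10| < delta forces both bounds, so |(y + 12)/(y + 6) + 1/2| < eps.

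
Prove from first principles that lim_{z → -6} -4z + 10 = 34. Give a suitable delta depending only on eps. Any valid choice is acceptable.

Fix eps > 0. We need delta > 0 so that 0 < |z + 6| < delta implies |(-4z + 10) − 34| < eps.
|(-4z + 10) − 34| = |-4z - 24| = 4|z + 6|.
Thus it suffices that |z + 6| < eps/4.
Take delta = eps/4. If 0 < |z + 6| < delta then |(-4z + 10) − 34| = 4|z + 6| < 4·(eps/4) = eps.

delta = eps/4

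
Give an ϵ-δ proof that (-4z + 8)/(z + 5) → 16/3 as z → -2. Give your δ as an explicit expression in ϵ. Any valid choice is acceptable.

δ = min(3/2, (9/56)ϵ)

Let ϵ > 0 be given. We want δ > 0 with 0 < |z + 2| < δ ⇒ |(-4z + 8)/(z + 5) − (16/3)| < ϵ.
Combining over a common denominator, (-4z + 8)/(z + 5) − (16/3) = [(-4z + 8)·3 − 16·(z + 5)] / [3·(z + 5)] = -28(z + 2) / (3(z + 5)).
So |(-4z + 8)/(z + 5) − (16/3)| = 28|z + 2| / (3·|z + 5|).
Restrict δ ≤ 3/2. Then |z + 2| < 3/2 gives |z + 5| = |(z + 2) + 3| ≥ 3 − 3/2 = 3/2.
Hence |(-4z + 8)/(z + 5) − (16/3)| < 28|z + 2|/(3·(3/2)) = (56/9)|z + 2|, which is < ϵ once |z + 2| < (9/56)ϵ.
Take δ = min(3/2, (9/56)ϵ). Then 0 < |z + 2| < δ forces both bounds, so |(-4z + 8)/(z + 5) − (16/3)| < ϵ.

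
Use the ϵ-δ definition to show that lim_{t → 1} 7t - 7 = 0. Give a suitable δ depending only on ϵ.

Suppose ϵ > 0. We need δ > 0 so that 0 < |t − 1| < δ implies |(7t - 7)| < ϵ.
|(7t - 7)| = |7t - 7| = 7|t − 1|.
Thus it suffices that |t − 1| < ϵ/7.
Take δ = ϵ/7. If 0 < |t − 1| < δ then |(7t - 7)| = 7|t − 1| < 7·(ϵ/7) = ϵ.

δ = ϵ/7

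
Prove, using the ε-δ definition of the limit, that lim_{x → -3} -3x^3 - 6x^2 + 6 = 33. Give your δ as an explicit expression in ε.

Fix ε > 0. We want δ > 0 such that 0 < |x + 3| < δ implies |(-3x^3 - 6x^2 + 6) − 33| < ε.
(-3x^3 - 6x^2 + 6) − 33 = -3x^3 - 6x^2 - 27 = (x + 3)(-3x^2 + 3x - 9).
So |(-3x^3 - 6x^2 + 6) − 33| = |x + 3|·|-3x^2 + 3x - 9|.
Require δ ≤ 1. Then |x + 3| < 1 gives |x| < 4, and by the triangle inequality |-3x^2 + 3x - 9| ≤ 3·4^2 + 3·4 + 9 = 69.
Hence |(-3x^3 - 6x^2 + 6) − 33| ≤ 69|x + 3| < ε provided |x + 3| < ε/69.
Take δ = min(1, ε/69). Then 0 < |x + 3| < δ gives both |x + 3| < 1 and |x + 3| < ε/69, so |(-3x^3 - 6x^2 + 6) − 33| < ε.

δ = min(1, ε/69)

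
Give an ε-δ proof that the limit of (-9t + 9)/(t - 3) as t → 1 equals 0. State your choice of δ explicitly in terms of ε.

δ = min(1, (1/9)ε)

Let ε > 0 be given. We want δ > 0 with 0 < |t − 1| < δ ⇒ |(-9t + 9)/(t - 3) − 0| < ε.
Combining over a common denominator, (-9t + 9)/(t - 3) − 0 = [(-9t + 9)·(-2) − 0·(t - 3)] / [(-2)·(t - 3)] = 18(t − 1) / ((-2)(t - 3)).
So |(-9t + 9)/(t - 3) − 0| = 18|t − 1| / (2·|t − 3|).
Require δ ≤ 1, so |t − 3| ≥ |-2| − |t − 1| > 2 − 1 = 1.
Hence |(-9t + 9)/(t - 3) − 0| < 18|t − 1|/(2·1) = 9|t − 1|, which is < ε once |t − 1| < (1/9)ε.
Take δ = min(1, (1/9)ε). Then 0 < |t − 1| < δ forces both bounds, so |(-9t + 9)/(t - 3) − 0| < ε.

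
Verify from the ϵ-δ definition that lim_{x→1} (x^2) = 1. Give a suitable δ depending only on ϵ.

δ = min(2, ϵ/4)

Let ϵ > 0. We seek δ > 0 with 0 < |x − 1| < δ ⇒ |x^2 − 1| < ϵ.
Factor: x^2 − 1 = (x − 1)(x + 1), so |x^2 − 1| = |x − 1|·|x + 1|.
Restrict δ ≤ 2. Then |x − 1| < 2 gives |x| < 3, so by the triangle inequality |x + 1| ≤ 3 + 1 = 4.
Hence |x^2 − 1| ≤ 4|x − 1|, which is < ϵ once |x − 1| < ϵ/4.
Take δ = min(2, ϵ/4). If 0 < |x − 1| < δ then both bounds hold and |x^2 − 1| ≤ 4|x − 1| < 4·(ϵ/4) = ϵ.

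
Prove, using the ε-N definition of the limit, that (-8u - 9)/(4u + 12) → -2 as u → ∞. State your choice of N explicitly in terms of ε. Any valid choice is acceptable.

N = (15/4)/ε

Fix ε > 0. We seek N > 0 such that u > N implies |(-8u - 9)/(4u + 12) + 2| < ε.
(-8u - 9)/(4u + 12) + 2 = (4(-8u - 9) − (-8)(4u + 12)) / (4(4u + 12)) = 60/(4(4u + 12)).
For u > 0 we have 4u + 12 > 4u, so |(-8u - 9)/(4u + 12) + 2| = 60/(4(4u + 12)) < 60/(4·4u) = (15/4)/u.
Thus |(-8u - 9)/(4u + 12) + 2| < ε whenever u > (15/4)/ε.
Take N = (15/4)/ε. If u > N then |(-8u - 9)/(4u + 12) + 2| < (15/4)/u < ε.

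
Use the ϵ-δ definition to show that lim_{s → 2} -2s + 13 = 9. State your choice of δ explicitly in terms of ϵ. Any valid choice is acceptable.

δ = ϵ/2

Suppose ϵ > 0. We need δ > 0 so that 0 < |s − 2| < δ implies |(-2s + 13) − 9| < ϵ.
Since (-2s + 13) − 9 = -2(s − 2), we have |(-2s + 13) − 9| = 2|s − 2|.
So 2|s − 2| < ϵ exactly when |s − 2| < ϵ/2.
Choosing δ = ϵ/2 gives |(-2s + 13) − 9| = 2|s − 2| < ϵ whenever |s − 2| < δ.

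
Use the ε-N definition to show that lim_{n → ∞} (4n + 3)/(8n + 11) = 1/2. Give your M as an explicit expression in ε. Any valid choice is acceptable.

Suppose ε > 0. For n ≥ 1, |(4n + 3)/(8n + 11) − (1/2)| = |-20|/(8(8n + 11)) = 20/(8(8n + 11)).
Since 8n + 11 ≥ 8n for n ≥ 1, this is ≤ 20/(8·8n) = (5/16)/n.
So |(4n + 3)/(8n + 11) − (1/2)| < ε whenever n > (5/16)/ε.
Take M = (5/16)/ε. If n > M then |(4n + 3)/(8n + 11) − (1/2)| ≤ (5/16)/n < ε.

M = (5/16)/ε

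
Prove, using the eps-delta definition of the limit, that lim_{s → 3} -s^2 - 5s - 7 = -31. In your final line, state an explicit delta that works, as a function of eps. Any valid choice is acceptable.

delta = min(1, eps/12)

Let eps > 0. We want delta > 0 such that 0 < |s − 3| < delta implies |(-s^2 - 5s - 7) + 31| < eps.
(-s^2 - 5s - 7) + 31 = -s^2 - 5s + 24 = (s − 3)(-s - 8).
So |(-s^2 - 5s - 7) + 31| = |s − 3|·|-s - 8|.
Assume first that |s − 3| < 1, so |s| < 4. Then |-s - 8| ≤ 4 + 8 = 12.
Hence |(-s^2 - 5s - 7) + 31| ≤ 12|s − 3| < eps provided |s − 3| < eps/12.
Take delta = min(1, eps/12). Then 0 < |s − 3| < delta gives both |s − 3| < 1 and |s − 3| < eps/12, so |(-s^2 - 5s - 7) + 31| < eps.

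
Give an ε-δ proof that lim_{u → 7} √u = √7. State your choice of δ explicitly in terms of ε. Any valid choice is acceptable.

δ = min(7, √7·ε)

Let ε > 0. We want δ > 0 such that 0 < |u − 7| < δ implies |√u − √7| < ε.
Multiplying by the conjugate, |√u − √7| = |u − 7|/(√u + √7).
Restrict δ ≤ 7 so that |u − 7| < 7 forces u > 0, and then √u + √7 > √7.
Hence |√u − √7| < |u − 7|/√7, which is < ε once |u − 7| < √7·ε.
Take δ = min(7, √7·ε). If 0 < |u − 7| < δ then u > 0 and |√u − √7| < |u − 7|/√7 < ε.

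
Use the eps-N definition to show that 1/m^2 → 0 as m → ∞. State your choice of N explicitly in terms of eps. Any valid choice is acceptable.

N = (1/eps)^{1/2}

Let eps > 0 be given. For m ≥ 1, |1/m^2 − 0| = 1/m^2.
1/m^2 < eps ⇔ m^2 > 1/eps ⇔ m > (1/eps)^{1/2}.
Take N = (1/eps)^{1/2}. Then m > N implies 1/m^2 < eps.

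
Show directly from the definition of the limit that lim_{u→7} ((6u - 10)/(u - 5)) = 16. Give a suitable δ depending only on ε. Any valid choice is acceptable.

δ = min(1, (1/10)ε)

Suppose ε > 0. We want δ > 0 with 0 < |u − 7| < δ ⇒ |(6u - 10)/(u - 5) − 16| < ε.
Combining over a common denominator, (6u - 10)/(u - 5) − 16 = [(6u - 10)·2 − 32·(u - 5)] / [2·(u - 5)] = -20(u − 7) / (2(u - 5)).
So |(6u - 10)/(u - 5) − 16| = 20|u − 7| / (2·|u − 5|).
Restrict δ ≤ 1. Then |u − 7| < 1 gives |u − 5| = |(u − 7) + 2| ≥ 2 − 1 = 1.
Hence |(6u - 10)/(u - 5) − 16| < 20|u − 7|/(2·1) = 10|u − 7|, which is < ε once |u − 7| < (1/10)ε.
Take δ = min(1, (1/10)ε). Then 0 < |u − 7| < δ forces both bounds, so |(6u - 10)/(u - 5) − 16| < ε.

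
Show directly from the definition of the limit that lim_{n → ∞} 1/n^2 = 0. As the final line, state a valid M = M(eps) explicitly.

M = (1/eps)^{1/2}

Fix eps > 0. For n ≥ 1, |1/n^2 − 0| = 1/n^2.
1/n^2 < eps ⇔ n^2 > 1/eps ⇔ n > (1/eps)^{1/2}.
Take M = (1/eps)^{1/2}. Then n > M implies 1/n^2 < eps.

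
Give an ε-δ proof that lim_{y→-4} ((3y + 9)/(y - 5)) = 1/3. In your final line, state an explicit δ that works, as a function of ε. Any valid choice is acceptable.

δ = min(9/2, (27/16)ε)

Let ε > 0. We want δ > 0 with 0 < |y + 4| < δ ⇒ |(3y + 9)/(y - 5) − (1/3)| < ε.
Combining over a common denominator, (3y + 9)/(y - 5) − (1/3) = [(3y + 9)·(-9) − (-3)·(y - 5)] / [(-9)·(y - 5)] = -24(y + 4) / ((-9)(y - 5)).
So |(3y + 9)/(y - 5) − (1/3)| = 24|y + 4| / (9·|y − 5|).
Require δ ≤ 9/2, so |y − 5| ≥ |-9| − |y + 4| > 9 − 9/2 = 9/2.
Hence |(3y + 9)/(y - 5) − (1/3)| < 24|y + 4|/(9·(9/2)) = (16/27)|y + 4|, which is < ε once |y + 4| < (27/16)ε.
Take δ = min(9/2, (27/16)ε). Then 0 < |y + 4| < δ forces both bounds, so |(3y + 9)/(y - 5) − (1/3)| < ε.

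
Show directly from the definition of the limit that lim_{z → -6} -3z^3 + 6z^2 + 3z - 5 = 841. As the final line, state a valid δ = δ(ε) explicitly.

δ = min(1, ε/456)

Suppose ε > 0. We want δ > 0 such that 0 < |z + 6| < δ implies |(-3z^3 + 6z^2 + 3z - 5) − 841| < ε.
(-3z^3 + 6z^2 + 3z - 5) − 841 = -3z^3 + 6z^2 + 3z - 846 = (z + 6)(-3z^2 + 24z - 141).
So |(-3z^3 + 6z^2 + 3z - 5) − 841| = |z + 6|·|-3z^2 + 24z - 141|.
Require δ ≤ 1. Then |z + 6| < 1 gives |z| < 7, and by the triangle inequality |-3z^2 + 24z - 141| ≤ 3·7^2 + 24·7 + 141 = 456.
Hence |(-3z^3 + 6z^2 + 3z - 5) − 841| ≤ 456|z + 6| < ε provided |z + 6| < ε/456.
Take δ = min(1, ε/456). Then 0 < |z + 6| < δ gives both |z + 6| < 1 and |z + 6| < ε/456, so |(-3z^3 + 6z^2 + 3z - 5) − 841| < ε.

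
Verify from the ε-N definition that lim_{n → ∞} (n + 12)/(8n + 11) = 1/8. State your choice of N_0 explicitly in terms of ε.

Let ε > 0 be given. For n ≥ 1, |(n + 12)/(8n + 11) − (1/8)| = |85|/(8(8n + 11)) = 85/(8(8n + 11)).
Since 8n + 11 ≥ 8n for n ≥ 1, this is ≤ 85/(8·8n) = (85/64)/n.
So |(n + 12)/(8n + 11) − (1/8)| < ε whenever n > (85/64)/ε.
Take N_0 = (85/64)/ε. If n > N_0 then |(n + 12)/(8n + 11) − (1/8)| ≤ (85/64)/n < ε.

N_0 = (85/64)/ε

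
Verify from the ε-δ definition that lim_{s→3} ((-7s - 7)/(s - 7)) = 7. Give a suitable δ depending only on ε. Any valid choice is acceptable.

δ = min(2, (1/7)ε)

Fix ε > 0. We want δ > 0 with 0 < |s − 3| < δ ⇒ |(-7s - 7)/(s - 7) − 7| < ε.
Combining over a common denominator, (-7s - 7)/(s - 7) − 7 = [(-7s - 7)·(-4) − (-28)·(s - 7)] / [(-4)·(s - 7)] = 56(s − 3) / ((-4)(s - 7)).
So |(-7s - 7)/(s - 7) − 7| = 56|s − 3| / (4·|s − 7|).
Restrict δ ≤ 2. Then |s − 3| < 2 gives |s − 7| = |(s − 3) + (-4)| ≥ 4 − 2 = 2.
Hence |(-7s - 7)/(s - 7) − 7| < 56|s − 3|/(4·2) = 7|s − 3|, which is < ε once |s − 3| < (1/7)ε.
Take δ = min(2, (1/7)ε). Then 0 < |s − 3| < δ forces both bounds, so |(-7s - 7)/(s - 7) − 7| < ε.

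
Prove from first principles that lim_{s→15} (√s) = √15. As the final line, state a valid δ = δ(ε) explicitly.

Let ε > 0. We want δ > 0 such that 0 < |s − 15| < δ implies |√s − √15| < ε.
Multiplying by the conjugate, |√s − √15| = |s − 15|/(√s + √15).
Restrict δ ≤ 15 so that |s − 15| < 15 forces s > 0, and then √s + √15 > √15.
Hence |√s − √15| < |s − 15|/√15, which is < ε once |s − 15| < √15·ε.
Take δ = min(15, √15·ε). If 0 < |s − 15| < δ then s > 0 and |√s − √15| < |s − 15|/√15 < ε.

δ = min(15, √15·ε)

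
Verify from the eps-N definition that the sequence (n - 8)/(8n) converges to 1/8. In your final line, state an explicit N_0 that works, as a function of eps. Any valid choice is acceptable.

Suppose eps > 0. For n ≥ 1, |(n - 8)/(8n) − (1/8)| = |-64|/(8(8n)) = 64/(8(8n)).
Since 8n ≥ 8n for n ≥ 1, this is ≤ 64/(8·8n) = 1/n.
So |(n - 8)/(8n) − (1/8)| < eps whenever n > 1/eps.
Take N_0 = 1/eps. If n > N_0 then |(n - 8)/(8n) − (1/8)| ≤ 1/n < eps.

N_0 = 1/eps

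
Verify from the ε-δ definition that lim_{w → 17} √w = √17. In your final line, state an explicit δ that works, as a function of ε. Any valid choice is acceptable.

Let ε > 0. We want δ > 0 such that 0 < |w − 17| < δ implies |√w − √17| < ε.
Rationalise: √w − √17 = (w − 17)/(√w + √17), so |√w − √17| = |w − 17|/(√w + √17).
Restrict δ ≤ 17 so that |w − 17| < 17 forces w > 0, and then √w + √17 > √17.
Hence |√w − √17| < |w − 17|/√17, which is < ε once |w − 17| < √17·ε.
Take δ = min(17, √17·ε). If 0 < |w − 17| < δ then w > 0 and |√w − √17| < |w − 17|/√17 < ε.

δ = min(17, √17·ε)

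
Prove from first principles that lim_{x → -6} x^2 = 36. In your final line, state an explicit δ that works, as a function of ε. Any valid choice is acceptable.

δ = min(1, ε/13)

Let ε > 0. We seek δ > 0 with 0 < |x + 6| < δ ⇒ |x^2 − 36| < ε.
Factor: x^2 − 36 = (x + 6)(x - 6), so |x^2 − 36| = |x + 6|·|x - 6|.
Restrict δ ≤ 1. Then |x + 6| < 1 gives |x| < 7, so by the triangle inequality |x - 6| ≤ 7 + 6 = 13.
Hence |x^2 − 36| ≤ 13|x + 6|, which is < ε once |x + 6| < ε/13.
Take δ = min(1, ε/13). If 0 < |x + 6| < δ then both bounds hold and |x^2 − 36| ≤ 13|x + 6| < 13·(ε/13) = ε.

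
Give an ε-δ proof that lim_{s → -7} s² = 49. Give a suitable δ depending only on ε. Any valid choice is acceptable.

Let ε > 0. We seek δ > 0 with 0 < |s + 7| < δ ⇒ |s² − 49| < ε.
Factor: s² − 49 = (s + 7)(s - 7), so |s² − 49| = |s + 7|·|s - 7|.
Impose δ ≤ 1 so that |s| < 8; then |s - 7| ≤ 15.
Hence |s² − 49| ≤ 15|s + 7|, which is < ε once |s + 7| < ε/15.
Take δ = min(1, ε/15). If 0 < |s + 7| < δ then both bounds hold and |s² − 49| ≤ 15|s + 7| < 15·(ε/15) = ε.

δ = min(1, ε/15)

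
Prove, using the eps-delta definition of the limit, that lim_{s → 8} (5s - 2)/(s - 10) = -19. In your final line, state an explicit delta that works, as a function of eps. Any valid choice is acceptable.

delta = min(1, (1/24)eps)

Fix eps > 0. We want delta > 0 with 0 < |s − 8| < delta ⇒ |(5s - 2)/(s - 10) + 19| < eps.
Combining over a common denominator, (5s - 2)/(s - 10) + 19 = [(5s - 2)·(-2) − 38·(s - 10)] / [(-2)·(s - 10)] = -48(s − 8) / ((-2)(s - 10)).
So |(5s - 2)/(s - 10) + 19| = 48|s − 8| / (2·|s − 10|).
Require delta ≤ 1, so |s − 10| ≥ |-2| − |s − 8| > 2 − 1 = 1.
Hence |(5s - 2)/(s - 10) + 19| < 48|s − 8|/(2·1) = 24|s − 8|, which is < eps once |s − 8| < (1/24)eps.
Take delta = min(1, (1/24)eps). Then 0 < |s − 8| < delta forces both bounds, so |(5s - 2)/(s - 10) + 19| < eps.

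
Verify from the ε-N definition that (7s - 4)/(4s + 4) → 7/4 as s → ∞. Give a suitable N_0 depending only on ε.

N_0 = (11/4)/ε

Let ε > 0. We seek N_0 > 0 such that s > N_0 implies |(7s - 4)/(4s + 4) − (7/4)| < ε.
(7s - 4)/(4s + 4) − (7/4) = (4(7s - 4) − 7(4s + 4)) / (4(4s + 4)) = -44/(4(4s + 4)).
For s > 0 we have 4s + 4 > 4s, so |(7s - 4)/(4s + 4) − (7/4)| = 44/(4(4s + 4)) < 44/(4·4s) = (11/4)/s.
Thus |(7s - 4)/(4s + 4) − (7/4)| < ε whenever s > (11/4)/ε.
Take N_0 = (11/4)/ε. If s > N_0 then |(7s - 4)/(4s + 4) − (7/4)| < (11/4)/s < ε.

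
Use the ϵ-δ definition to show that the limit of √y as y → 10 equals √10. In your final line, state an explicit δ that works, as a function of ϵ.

Let ϵ > 0 be given. We want δ > 0 such that 0 < |y − 10| < δ implies |√y − √10| < ϵ.
Multiplying by the conjugate, |√y − √10| = |y − 10|/(√y + √10).
Restrict δ ≤ 10 so that |y − 10| < 10 forces y > 0, and then √y + √10 > √10.
Hence |√y − √10| < |y − 10|/√10, which is < ϵ once |y − 10| < √10·ϵ.
Take δ = min(10, √10·ϵ). If 0 < |y − 10| < δ then y > 0 and |√y − √10| < |y − 10|/√10 < ϵ.

δ = min(10, √10·ϵ)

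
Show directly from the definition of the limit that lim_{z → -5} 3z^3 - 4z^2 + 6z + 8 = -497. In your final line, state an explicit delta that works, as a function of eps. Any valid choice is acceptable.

delta = min(2, eps/381)

Fix eps > 0. We want delta > 0 such that 0 < |z + 5| < delta implies |(3z^3 - 4z^2 + 6z + 8) + 497| < eps.
(3z^3 - 4z^2 + 6z + 8) + 497 = 3z^3 - 4z^2 + 6z + 505 = (z + 5)(3z^2 - 19z + 101).
So |(3z^3 - 4z^2 + 6z + 8) + 497| = |z + 5|·|3z^2 - 19z + 101|.
Require delta ≤ 2. Then |z + 5| < 2 gives |z| < 7, and by the triangle inequality |3z^2 - 19z + 101| ≤ 3·7^2 + 19·7 + 101 = 381.
Hence |(3z^3 - 4z^2 + 6z + 8) + 497| ≤ 381|z + 5| < eps provided |z + 5| < eps/381.
Take delta = min(2, eps/381). Then 0 < |z + 5| < delta gives both |z + 5| < 2 and |z + 5| < eps/381, so |(3z^3 - 4z^2 + 6z + 8) + 497| < eps.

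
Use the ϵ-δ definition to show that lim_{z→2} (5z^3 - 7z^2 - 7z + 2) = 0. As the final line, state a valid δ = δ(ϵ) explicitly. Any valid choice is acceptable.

δ = min(1, ϵ/55)

Let ϵ > 0 be given. We want δ > 0 such that 0 < |z − 2| < δ implies |(5z^3 - 7z^2 - 7z + 2)| < ϵ.
(5z^3 - 7z^2 - 7z + 2) = 5z^3 - 7z^2 - 7z + 2 = (z − 2)(5z^2 + 3z - 1).
So |(5z^3 - 7z^2 - 7z + 2)| = |z − 2|·|5z^2 + 3z - 1|.
Require δ ≤ 1. Then |z − 2| < 1 gives |z| < 3, and by the triangle inequality |5z^2 + 3z - 1| ≤ 5·3^2 + 3·3 + 1 = 55.
Hence |(5z^3 - 7z^2 - 7z + 2)| ≤ 55|z − 2| < ϵ provided |z − 2| < ϵ/55.
Take δ = min(1, ϵ/55). Then 0 < |z − 2| < δ gives both |z − 2| < 1 and |z − 2| < ϵ/55, so |(5z^3 - 7z^2 - 7z + 2)| < ϵ.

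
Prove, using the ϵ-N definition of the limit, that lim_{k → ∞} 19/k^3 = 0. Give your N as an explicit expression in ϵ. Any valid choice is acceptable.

N = (19/ϵ)^{1/3}

Fix ϵ > 0. For k ≥ 1, |19/k^3 − 0| = 19/k^3.
19/k^3 < ϵ ⇔ k^3 > 19/ϵ ⇔ k > (19/ϵ)^{1/3}.
Take N = (19/ϵ)^{1/3}. Then k > N implies 19/k^3 < ϵ.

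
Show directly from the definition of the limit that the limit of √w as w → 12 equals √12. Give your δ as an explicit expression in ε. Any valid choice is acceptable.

Let ε > 0 be given. We want δ > 0 such that 0 < |w − 12| < δ implies |√w − √12| < ε.
Multiplying by the conjugate, |√w − √12| = |w − 12|/(√w + √12).
Restrict δ ≤ 12 so that |w − 12| < 12 forces w > 0, and then √w + √12 > √12.
Hence |√w − √12| < |w − 12|/√12, which is < ε once |w − 12| < √12·ε.
Take δ = min(12, √12·ε). If 0 < |w − 12| < δ then w > 0 and |√w − √12| < |w − 12|/√12 < ε.

δ = min(12, √12·ε)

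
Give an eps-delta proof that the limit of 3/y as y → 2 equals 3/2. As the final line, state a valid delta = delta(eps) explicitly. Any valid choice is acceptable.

Let eps > 0 be given. We seek delta > 0 such that 0 < |y − 2| < delta implies |3/y − (3/2)| < eps.
|3/y − (3/2)| = 3·|2 − y|/(2·|y|) = 3|y − 2|/(2|y|).
Require delta ≤ 1 so that |y| > 2 − 1 = 1, hence 2|y| > 2.
Then |3/y − (3/2)| < 3|y − 2|/2, which is < eps when |y − 2| < (2/3)eps.
Take delta = min(1, (2/3)eps). Then 0 < |y − 2| < delta gives both |y − 2| < 1 and |y − 2| < (2/3)eps, so |3/y − (3/2)| < eps.

delta = min(1, (2/3)eps)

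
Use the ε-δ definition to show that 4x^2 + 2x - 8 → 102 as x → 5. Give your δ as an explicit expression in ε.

δ = min(2, ε/50)

Let ε > 0 be given. We want δ > 0 such that 0 < |x − 5| < δ implies |(4x^2 + 2x - 8) − 102| < ε.
(4x^2 + 2x - 8) − 102 = 4x^2 + 2x - 110 = (x − 5)(4x + 22).
So |(4x^2 + 2x - 8) − 102| = |x − 5|·|4x + 22|.
Assume first that |x − 5| < 2, so |x| < 7. Then |4x + 22| ≤ 4·7 + 22 = 50.
Hence |(4x^2 + 2x - 8) − 102| ≤ 50|x − 5| < ε provided |x − 5| < ε/50.
Choosing δ = min(2, ε/50) ensures both conditions, hence |(4x^2 + 2x - 8) − 102| < ε.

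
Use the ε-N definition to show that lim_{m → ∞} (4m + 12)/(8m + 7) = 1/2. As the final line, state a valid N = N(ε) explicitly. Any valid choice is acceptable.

Suppose ε > 0. For m ≥ 1, |(4m + 12)/(8m + 7) − (1/2)| = |68|/(8(8m + 7)) = 68/(8(8m + 7)).
Since 8m + 7 ≥ 8m for m ≥ 1, this is ≤ 68/(8·8m) = (17/16)/m.
So |(4m + 12)/(8m + 7) − (1/2)| < ε whenever m > (17/16)/ε.
Take N = (17/16)/ε. If m > N then |(4m + 12)/(8m + 7) − (1/2)| ≤ (17/16)/m < ε.

N = (17/16)/ε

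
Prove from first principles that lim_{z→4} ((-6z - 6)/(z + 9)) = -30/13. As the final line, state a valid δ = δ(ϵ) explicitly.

δ = min(13/2, (169/96)ϵ)

Let ϵ > 0 be given. We want δ > 0 with 0 < |z − 4| < δ ⇒ |(-6z - 6)/(z + 9) + 30/13| < ϵ.
Combining over a common denominator, (-6z - 6)/(z + 9) + 30/13 = [(-6z - 6)·13 − (-30)·(z + 9)] / [13·(z + 9)] = -48(z − 4) / (13(z + 9)).
So |(-6z - 6)/(z + 9) + 30/13| = 48|z − 4| / (13·|z + 9|).
Restrict δ ≤ 13/2. Then |z − 4| < 13/2 gives |z + 9| = |(z − 4) + 13| ≥ 13 − 13/2 = 13/2.
Hence |(-6z - 6)/(z + 9) + 30/13| < 48|z − 4|/(13·(13/2)) = (96/169)|z − 4|, which is < ϵ once |z − 4| < (169/96)ϵ.
Take δ = min(13/2, (169/96)ϵ). Then 0 < |z − 4| < δ forces both bounds, so |(-6z - 6)/(z + 9) + 30/13| < ϵ.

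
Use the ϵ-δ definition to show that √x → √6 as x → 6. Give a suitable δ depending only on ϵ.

δ = min(6, √6·ϵ)

Let ϵ > 0 be given. We want δ > 0 such that 0 < |x − 6| < δ implies |√x − √6| < ϵ.
Multiplying by the conjugate, |√x − √6| = |x − 6|/(√x + √6).
Restrict δ ≤ 6 so that |x − 6| < 6 forces x > 0, and then √x + √6 > √6.
Hence |√x − √6| < |x − 6|/√6, which is < ϵ once |x − 6| < √6·ϵ.
Take δ = min(6, √6·ϵ). If 0 < |x − 6| < δ then x > 0 and |√x − √6| < |x − 6|/√6 < ϵ.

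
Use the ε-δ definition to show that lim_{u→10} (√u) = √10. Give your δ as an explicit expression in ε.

δ = min(10, √10·ε)

Let ε > 0. We want δ > 0 such that 0 < |u − 10| < δ implies |√u − √10| < ε.
Multiplying by the conjugate, |√u − √10| = |u − 10|/(√u + √10).
Restrict δ ≤ 10 so that |u − 10| < 10 forces u > 0, and then √u + √10 > √10.
Hence |√u − √10| < |u − 10|/√10, which is < ε once |u − 10| < √10·ε.
Take δ = min(10, √10·ε). If 0 < |u − 10| < δ then u > 0 and |√u − √10| < |u − 10|/√10 < ε.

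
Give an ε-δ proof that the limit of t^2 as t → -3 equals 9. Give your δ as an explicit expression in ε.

δ = min(2, ε/8)

Let ε > 0. We seek δ > 0 with 0 < |t + 3| < δ ⇒ |t^2 − 9| < ε.
Factor: t^2 − 9 = (t + 3)(t - 3), so |t^2 − 9| = |t + 3|·|t - 3|.
Impose δ ≤ 2 so that |t| < 5; then |t - 3| ≤ 8.
Hence |t^2 − 9| ≤ 8|t + 3|, which is < ε once |t + 3| < ε/8.
Take δ = min(2, ε/8). If 0 < |t + 3| < δ then both bounds hold and |t^2 − 9| ≤ 8|t + 3| < 8·(ε/8) = ε.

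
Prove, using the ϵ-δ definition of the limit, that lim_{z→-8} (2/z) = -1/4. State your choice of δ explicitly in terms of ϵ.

δ = min(4, 16ϵ)

Fix ϵ > 0. We seek δ > 0 such that 0 < |z + 8| < δ implies |2/z + 1/4| < ϵ.
|2/z + 1/4| = 2·|-8 − z|/(8·|z|) = 2|z + 8|/(8|z|).
Require δ ≤ 4 so that |z| > 8 − 4 = 4, hence 8|z| > 32.
Then |2/z + 1/4| < 2|z + 8|/32, which is < ϵ when |z + 8| < 16ϵ.
Take δ = min(4, 16ϵ). Then 0 < |z + 8| < δ gives both |z + 8| < 4 and |z + 8| < 16ϵ, so |2/z + 1/4| < ϵ.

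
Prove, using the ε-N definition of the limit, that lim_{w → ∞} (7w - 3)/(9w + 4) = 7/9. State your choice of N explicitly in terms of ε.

Fix ε > 0. We seek N > 0 such that w > N implies |(7w - 3)/(9w + 4) − (7/9)| < ε.
(7w - 3)/(9w + 4) − (7/9) = (9(7w - 3) − 7(9w + 4)) / (9(9w + 4)) = -55/(9(9w + 4)).
For w > 0 we have 9w + 4 > 9w, so |(7w - 3)/(9w + 4) − (7/9)| = 55/(9(9w + 4)) < 55/(9·9w) = (55/81)/w.
Thus |(7w - 3)/(9w + 4) − (7/9)| < ε whenever w > (55/81)/ε.
Take N = (55/81)/ε. If w > N then |(7w - 3)/(9w + 4) − (7/9)| < (55/81)/w < ε.

N = (55/81)/ε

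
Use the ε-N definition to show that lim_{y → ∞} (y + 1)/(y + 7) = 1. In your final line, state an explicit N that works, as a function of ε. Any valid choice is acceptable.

Fix ε > 0. We seek N > 0 such that y > N implies |(y + 1)/(y + 7) − 1| < ε.
(y + 1)/(y + 7) − 1 = ((y + 1) − (y + 7)) / ((y + 7)) = -6/((y + 7)).
For y > 0 we have y + 7 > y, so |(y + 1)/(y + 7) − 1| = 6/((y + 7)) < 6/(y) = 6/y.
Thus |(y + 1)/(y + 7) − 1| < ε whenever y > 6/ε.
Take N = 6/ε. If y > N then |(y + 1)/(y + 7) − 1| < 6/y < ε.

N = 6/ε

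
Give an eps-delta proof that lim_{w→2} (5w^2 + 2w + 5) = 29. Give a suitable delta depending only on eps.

delta = min(1, eps/27)

Let eps > 0 be given. We want delta > 0 such that 0 < |w − 2| < delta implies |(5w^2 + 2w + 5) − 29| < eps.
(5w^2 + 2w + 5) − 29 = 5w^2 + 2w - 24 = (w − 2)(5w + 12).
So |(5w^2 + 2w + 5) − 29| = |w − 2|·|5w + 12|.
Require delta ≤ 1. Then |w − 2| < 1 gives |w| < 3, and by the triangle inequality |5w + 12| ≤ 5·3 + 12 = 27.
Hence |(5w^2 + 2w + 5) − 29| ≤ 27|w − 2| < eps provided |w − 2| < eps/27.
Take delta = min(1, eps/27). Then 0 < |w − 2| < delta gives both |w − 2| < 1 and |w − 2| < eps/27, so |(5w^2 + 2w + 5) − 29| < eps.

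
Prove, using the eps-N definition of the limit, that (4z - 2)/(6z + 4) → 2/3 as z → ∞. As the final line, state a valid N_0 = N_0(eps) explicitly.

N_0 = (7/9)/eps

Fix eps > 0. We seek N_0 > 0 such that z > N_0 implies |(4z - 2)/(6z + 4) − (2/3)| < eps.
(4z - 2)/(6z + 4) − (2/3) = (6(4z - 2) − 4(6z + 4)) / (6(6z + 4)) = -28/(6(6z + 4)).
For z > 0 we have 6z + 4 > 6z, so |(4z - 2)/(6z + 4) − (2/3)| = 28/(6(6z + 4)) < 28/(6·6z) = (7/9)/z.
Thus |(4z - 2)/(6z + 4) − (2/3)| < eps whenever z > (7/9)/eps.
Take N_0 = (7/9)/eps. If z > N_0 then |(4z - 2)/(6z + 4) − (2/3)| < (7/9)/z < eps.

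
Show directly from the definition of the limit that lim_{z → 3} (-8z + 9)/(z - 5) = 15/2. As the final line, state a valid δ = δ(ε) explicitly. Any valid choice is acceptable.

Fix ε > 0. We want δ > 0 with 0 < |z − 3| < δ ⇒ |(-8z + 9)/(z - 5) − (15/2)| < ε.
Combining over a common denominator, (-8z + 9)/(z - 5) − (15/2) = [(-8z + 9)·(-2) − (-15)·(z - 5)] / [(-2)·(z - 5)] = 31(z − 3) / ((-2)(z - 5)).
So |(-8z + 9)/(z - 5) − (15/2)| = 31|z − 3| / (2·|z − 5|).
Restrict δ ≤ 1. Then |z − 3| < 1 gives |z − 5| = |(z − 3) + (-2)| ≥ 2 − 1 = 1.
Hence |(-8z + 9)/(z - 5) − (15/2)| < 31|z − 3|/(2·1) = (31/2)|z − 3|, which is < ε once |z − 3| < (2/31)ε.
Take δ = min(1, (2/31)ε). Then 0 < |z − 3| < δ forces both bounds, so |(-8z + 9)/(z - 5) − (15/2)| < ε.

δ = min(1, (2/31)ε)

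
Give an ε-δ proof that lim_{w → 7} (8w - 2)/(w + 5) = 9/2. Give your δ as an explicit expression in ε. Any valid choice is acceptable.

Suppose ε > 0. We want δ > 0 with 0 < |w − 7| < δ ⇒ |(8w - 2)/(w + 5) − (9/2)| < ε.
Combining over a common denominator, (8w - 2)/(w + 5) − (9/2) = [(8w - 2)·12 − 54·(w + 5)] / [12·(w + 5)] = 42(w − 7) / (12(w + 5)).
So |(8w - 2)/(w + 5) − (9/2)| = 42|w − 7| / (12·|w + 5|).
Restrict δ ≤ 6. Then |w − 7| < 6 gives |w + 5| = |(w − 7) + 12| ≥ 12 − 6 = 6.
Hence |(8w - 2)/(w + 5) − (9/2)| < 42|w − 7|/(12·6) = (7/12)|w − 7|, which is < ε once |w − 7| < (12/7)ε.
Take δ = min(6, (12/7)ε). Then 0 < |w − 7| < δ forces both bounds, so |(8w - 2)/(w + 5) − (9/2)| < ε.

δ = min(6, (12/7)ε)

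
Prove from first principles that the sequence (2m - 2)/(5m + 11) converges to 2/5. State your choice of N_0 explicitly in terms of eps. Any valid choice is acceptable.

Let eps > 0 be given. For m ≥ 1, |(2m - 2)/(5m + 11) − (2/5)| = |-32|/(5(5m + 11)) = 32/(5(5m + 11)).
Since 5m + 11 ≥ 5m for m ≥ 1, this is ≤ 32/(5·5m) = (32/25)/m.
So |(2m - 2)/(5m + 11) − (2/5)| < eps whenever m > (32/25)/eps.
Take N_0 = (32/25)/eps. If m > N_0 then |(2m - 2)/(5m + 11) − (2/5)| ≤ (32/25)/m < eps.

N_0 = (32/25)/eps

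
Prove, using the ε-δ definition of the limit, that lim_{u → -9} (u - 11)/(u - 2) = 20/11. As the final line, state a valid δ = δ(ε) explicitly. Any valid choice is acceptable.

δ = min(11/2, (121/18)ε)

Let ε > 0 be given. We want δ > 0 with 0 < |u + 9| < δ ⇒ |(u - 11)/(u - 2) − (20/11)| < ε.
Combining over a common denominator, (u - 11)/(u - 2) − (20/11) = [(u - 11)·(-11) − (-20)·(u - 2)] / [(-11)·(u - 2)] = 9(u + 9) / ((-11)(u - 2)).
So |(u - 11)/(u - 2) − (20/11)| = 9|u + 9| / (11·|u − 2|).
Restrict δ ≤ 11/2. Then |u + 9| < 11/2 gives |u − 2| = |(u + 9) + (-11)| ≥ 11 − 11/2 = 11/2.
Hence |(u - 11)/(u - 2) − (20/11)| < 9|u + 9|/(11·(11/2)) = (18/121)|u + 9|, which is < ε once |u + 9| < (121/18)ε.
Take δ = min(11/2, (121/18)ε). Then 0 < |u + 9| < δ forces both bounds, so |(u - 11)/(u - 2) − (20/11)| < ε.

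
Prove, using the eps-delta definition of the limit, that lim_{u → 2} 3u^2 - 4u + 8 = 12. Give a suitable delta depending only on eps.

delta = min(2, eps/14)

Suppose eps > 0. We want delta > 0 such that 0 < |u − 2| < delta implies |(3u^2 - 4u + 8) − 12| < eps.
(3u^2 - 4u + 8) − 12 = 3u^2 - 4u - 4 = (u − 2)(3u + 2).
So |(3u^2 - 4u + 8) − 12| = |u − 2|·|3u + 2|.
Require delta ≤ 2. Then |u − 2| < 2 gives |u| < 4, and by the triangle inequality |3u + 2| ≤ 3·4 + 2 = 14.
Hence |(3u^2 - 4u + 8) − 12| ≤ 14|u − 2| < eps provided |u − 2| < eps/14.
Take delta = min(2, eps/14). Then 0 < |u − 2| < delta gives both |u − 2| < 2 and |u − 2| < eps/14, so |(3u^2 - 4u + 8) − 12| < eps.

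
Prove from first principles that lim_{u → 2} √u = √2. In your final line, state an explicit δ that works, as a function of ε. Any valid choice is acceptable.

Let ε > 0. We want δ > 0 such that 0 < |u − 2| < δ implies |√u − √2| < ε.
Multiplying by the conjugate, |√u − √2| = |u − 2|/(√u + √2).
Restrict δ ≤ 2 so that |u − 2| < 2 forces u > 0, and then √u + √2 > √2.
Hence |√u − √2| < |u − 2|/√2, which is < ε once |u − 2| < √2·ε.
Take δ = min(2, √2·ε). If 0 < |u − 2| < δ then u > 0 and |√u − √2| < |u − 2|/√2 < ε.

δ = min(2, √2·ε)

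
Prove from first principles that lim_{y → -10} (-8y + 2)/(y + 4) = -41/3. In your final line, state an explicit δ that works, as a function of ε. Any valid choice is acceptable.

Let ε > 0. We want δ > 0 with 0 < |y + 10| < δ ⇒ |(-8y + 2)/(y + 4) + 41/3| < ε.
Combining over a common denominator, (-8y + 2)/(y + 4) + 41/3 = [(-8y + 2)·(-6) − 82·(y + 4)] / [(-6)·(y + 4)] = -34(y + 10) / ((-6)(y + 4)).
So |(-8y + 2)/(y + 4) + 41/3| = 34|y + 10| / (6·|y + 4|).
Require δ ≤ 3, so |y + 4| ≥ |-6| − |y + 10| > 6 − 3 = 3.
Hence |(-8y + 2)/(y + 4) + 41/3| < 34|y + 10|/(6·3) = (17/9)|y + 10|, which is < ε once |y + 10| < (9/17)ε.
Take δ = min(3, (9/17)ε). Then 0 < |y + 10| < δ forces both bounds, so |(-8y + 2)/(y + 4) + 41/3| < ε.

δ = min(3, (9/17)ε)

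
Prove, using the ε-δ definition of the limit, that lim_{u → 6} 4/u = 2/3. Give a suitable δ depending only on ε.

Fix ε > 0. We seek δ > 0 such that 0 < |u − 6| < δ implies |4/u − (2/3)| < ε.
|4/u − (2/3)| = 4·|6 − u|/(6·|u|) = 4|u − 6|/(6|u|).
Restrict δ ≤ 3. Then |u − 6| < 3 gives |u| > 3, so 6|u| > 18.
Then |4/u − (2/3)| < 4|u − 6|/18, which is < ε when |u − 6| < (9/2)ε.
Take δ = min(3, (9/2)ε). Then 0 < |u − 6| < δ gives both |u − 6| < 3 and |u − 6| < (9/2)ε, so |4/u − (2/3)| < ε.

δ = min(3, (9/2)ε)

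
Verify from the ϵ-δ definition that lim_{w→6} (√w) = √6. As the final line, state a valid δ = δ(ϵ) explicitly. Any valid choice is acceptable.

δ = min(6, √6·ϵ)

Let ϵ > 0. We want δ > 0 such that 0 < |w − 6| < δ implies |√w − √6| < ϵ.
Rationalise: √w − √6 = (w − 6)/(√w + √6), so |√w − √6| = |w − 6|/(√w + √6).
Restrict δ ≤ 6 so that |w − 6| < 6 forces w > 0, and then √w + √6 > √6.
Hence |√w − √6| < |w − 6|/√6, which is < ϵ once |w − 6| < √6·ϵ.
Take δ = min(6, √6·ϵ). If 0 < |w − 6| < δ then w > 0 and |√w − √6| < |w − 6|/√6 < ϵ.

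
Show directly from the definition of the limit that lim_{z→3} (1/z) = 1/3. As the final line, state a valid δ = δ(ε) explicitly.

Let ε > 0 be given. We seek δ > 0 such that 0 < |z − 3| < δ implies |1/z − (1/3)| < ε.
|1/z − (1/3)| = |3 − z|/(3·|z|) = |z − 3|/(3|z|).
Restrict δ ≤ 3/2. Then |z − 3| < 3/2 gives |z| > 3/2, so 3|z| > 9/2.
Then |1/z − (1/3)| < |z − 3|/(9/2), which is < ε when |z − 3| < (9/2)ε.
Take δ = min(3/2, (9/2)ε). Then 0 < |z − 3| < δ gives both |z − 3| < 3/2 and |z − 3| < (9/2)ε, so |1/z − (1/3)| < ε.

δ = min(3/2, (9/2)ε)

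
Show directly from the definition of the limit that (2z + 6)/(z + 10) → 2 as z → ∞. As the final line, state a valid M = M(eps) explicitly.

Let eps > 0. We seek M > 0 such that z > M implies |(2z + 6)/(z + 10) − 2| < eps.
(2z + 6)/(z + 10) − 2 = ((2z + 6) − 2(z + 10)) / ((z + 10)) = -14/((z + 10)).
For z > 0 we have z + 10 > z, so |(2z + 6)/(z + 10) − 2| = 14/((z + 10)) < 14/(z) = 14/z.
Thus |(2z + 6)/(z + 10) − 2| < eps whenever z > 14/eps.
Take M = 14/eps. If z > M then |(2z + 6)/(z + 10) − 2| < 14/z < eps.

M = 14/eps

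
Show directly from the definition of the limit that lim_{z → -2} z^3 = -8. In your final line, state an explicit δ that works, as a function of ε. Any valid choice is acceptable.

Let ε > 0 be given. We seek δ > 0 with 0 < |z + 2| < δ ⇒ |z^3 + 8| < ε.
Factor: z^3 + 8 = (z + 2)(z^2 - 2z + 4), so |z^3 + 8| = |z + 2|·|z^2 - 2z + 4|.
Impose δ ≤ 1 so that |z| < 3; then |z^2 - 2z + 4| ≤ 19.
Hence |z^3 + 8| ≤ 19|z + 2|, which is < ε once |z + 2| < ε/19.
Take δ = min(1, ε/19). If 0 < |z + 2| < δ then both bounds hold and |z^3 + 8| ≤ 19|z + 2| < 19·(ε/19) = ε.

δ = min(1, ε/19)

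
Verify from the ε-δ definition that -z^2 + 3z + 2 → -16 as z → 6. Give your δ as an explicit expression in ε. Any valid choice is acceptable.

Let ε > 0. We want δ > 0 such that 0 < |z − 6| < δ implies |(-z^2 + 3z + 2) + 16| < ε.
(-z^2 + 3z + 2) + 16 = -z^2 + 3z + 18 = (z − 6)(-z - 3).
So |(-z^2 + 3z + 2) + 16| = |z − 6|·|-z - 3|.
Require δ ≤ 2. Then |z − 6| < 2 gives |z| < 8, and by the triangle inequality |-z - 3| ≤ 8 + 3 = 11.
Hence |(-z^2 + 3z + 2) + 16| ≤ 11|z − 6| < ε provided |z − 6| < ε/11.
Take δ = min(2, ε/11). Then 0 < |z − 6| < δ gives both |z − 6| < 2 and |z − 6| < ε/11, so |(-z^2 + 3z + 2) + 16| < ε.

δ = min(2, ε/11)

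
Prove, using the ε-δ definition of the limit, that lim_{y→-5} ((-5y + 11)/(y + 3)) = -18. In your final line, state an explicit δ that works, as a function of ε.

Let ε > 0 be given. We want δ > 0 with 0 < |y + 5| < δ ⇒ |(-5y + 11)/(y + 3) + 18| < ε.
Combining over a common denominator, (-5y + 11)/(y + 3) + 18 = [(-5y + 11)·(-2) − 36·(y + 3)] / [(-2)·(y + 3)] = -26(y + 5) / ((-2)(y + 3)).
So |(-5y + 11)/(y + 3) + 18| = 26|y + 5| / (2·|y + 3|).
Restrict δ ≤ 1. Then |y + 5| < 1 gives |y + 3| = |(y + 5) + (-2)| ≥ 2 − 1 = 1.
Hence |(-5y + 11)/(y + 3) + 18| < 26|y + 5|/(2·1) = 13|y + 5|, which is < ε once |y + 5| < (1/13)ε.
Take δ = min(1, (1/13)ε). Then 0 < |y + 5| < δ forces both bounds, so |(-5y + 11)/(y + 3) + 18| < ε.

δ = min(1, (1/13)ε)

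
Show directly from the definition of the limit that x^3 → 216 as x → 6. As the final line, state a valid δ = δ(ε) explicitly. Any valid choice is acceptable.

δ = min(1, ε/127)

Suppose ε > 0. We seek δ > 0 with 0 < |x − 6| < δ ⇒ |x^3 − 216| < ε.
Factor: x^3 − 216 = (x − 6)(x^2 + 6x + 36), so |x^3 − 216| = |x − 6|·|x^2 + 6x + 36|.
Restrict δ ≤ 1. Then |x − 6| < 1 gives |x| < 7, so by the triangle inequality |x^2 + 6x + 36| ≤ 7^2 + 6·7 + 36 = 127.
Hence |x^3 − 216| ≤ 127|x − 6|, which is < ε once |x − 6| < ε/127.
Take δ = min(1, ε/127). If 0 < |x − 6| < δ then both bounds hold and |x^3 − 216| ≤ 127|x − 6| < 127·(ε/127) = ε.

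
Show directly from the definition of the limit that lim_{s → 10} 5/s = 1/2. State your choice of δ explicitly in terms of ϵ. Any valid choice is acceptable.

δ = min(5, 10ϵ)

Let ϵ > 0. We seek δ > 0 such that 0 < |s − 10| < δ implies |5/s − (1/2)| < ϵ.
|5/s − (1/2)| = 5·|10 − s|/(10·|s|) = 5|s − 10|/(10|s|).
Restrict δ ≤ 5. Then |s − 10| < 5 gives |s| > 5, so 10|s| > 50.
Then |5/s − (1/2)| < 5|s − 10|/50, which is < ϵ when |s − 10| < 10ϵ.
Take δ = min(5, 10ϵ). Then 0 < |s − 10| < δ gives both |s − 10| < 5 and |s − 10| < 10ϵ, so |5/s − (1/2)| < ϵ.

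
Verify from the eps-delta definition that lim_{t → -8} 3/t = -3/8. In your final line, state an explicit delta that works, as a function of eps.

Let eps > 0. We seek delta > 0 such that 0 < |t + 8| < delta implies |3/t + 3/8| < eps.
|3/t + 3/8| = 3·|-8 − t|/(8·|t|) = 3|t + 8|/(8|t|).
Require delta ≤ 4 so that |t| > 8 − 4 = 4, hence 8|t| > 32.
Then |3/t + 3/8| < 3|t + 8|/32, which is < eps when |t + 8| < (32/3)eps.
Take delta = min(4, (32/3)eps). Then 0 < |t + 8| < delta gives both |t + 8| < 4 and |t + 8| < (32/3)eps, so |3/t + 3/8| < eps.

delta = min(4, (32/3)eps)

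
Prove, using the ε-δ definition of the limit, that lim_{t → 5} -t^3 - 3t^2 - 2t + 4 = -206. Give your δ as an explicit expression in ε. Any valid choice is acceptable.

Let ε > 0 be given. We want δ > 0 such that 0 < |t − 5| < δ implies |(-t^3 - 3t^2 - 2t + 4) + 206| < ε.
(-t^3 - 3t^2 - 2t + 4) + 206 = -t^3 - 3t^2 - 2t + 210 = (t − 5)(-t^2 - 8t - 42).
So |(-t^3 - 3t^2 - 2t + 4) + 206| = |t − 5|·|-t^2 - 8t - 42|.
Require δ ≤ 2. Then |t − 5| < 2 gives |t| < 7, and by the triangle inequality |-t^2 - 8t - 42| ≤ 7^2 + 8·7 + 42 = 147.
Hence |(-t^3 - 3t^2 - 2t + 4) + 206| ≤ 147|t − 5| < ε provided |t − 5| < ε/147.
Take δ = min(2, ε/147). Then 0 < |t − 5| < δ gives both |t − 5| < 2 and |t − 5| < ε/147, so |(-t^3 - 3t^2 - 2t + 4) + 206| < ε.

δ = min(2, ε/147)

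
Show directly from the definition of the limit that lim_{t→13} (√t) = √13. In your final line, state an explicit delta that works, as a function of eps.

delta = min(13, √13·eps)

Let eps > 0. We want delta > 0 such that 0 < |t − 13| < delta implies |√t − √13| < eps.
Multiplying by the conjugate, |√t − √13| = |t − 13|/(√t + √13).
Restrict delta ≤ 13 so that |t − 13| < 13 forces t > 0, and then √t + √13 > √13.
Hence |√t − √13| < |t − 13|/√13, which is < eps once |t − 13| < √13·eps.
Take delta = min(13, √13·eps). If 0 < |t − 13| < delta then t > 0 and |√t − √13| < |t − 13|/√13 < eps.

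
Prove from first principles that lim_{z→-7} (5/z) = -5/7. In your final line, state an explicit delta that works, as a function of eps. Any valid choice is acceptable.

delta = min(7/2, (49/10)eps)

Let eps > 0 be given. We seek delta > 0 such that 0 < |z + 7| < delta implies |5/z + 5/7| < eps.
|5/z + 5/7| = 5·|-7 − z|/(7·|z|) = 5|z + 7|/(7|z|).
Require delta ≤ 7/2 so that |z| > 7 − 7/2 = 7/2, hence 7|z| > 49/2.
Then |5/z + 5/7| < 5|z + 7|/(49/2), which is < eps when |z + 7| < (49/10)eps.
Take delta = min(7/2, (49/10)eps). Then 0 < |z + 7| < delta gives both |z + 7| < 7/2 and |z + 7| < (49/10)eps, so |5/z + 5/7| < eps.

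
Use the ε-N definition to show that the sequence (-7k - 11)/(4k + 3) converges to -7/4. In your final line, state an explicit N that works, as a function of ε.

N = (23/16)/ε

Suppose ε > 0. For k ≥ 1, |(-7k - 11)/(4k + 3) + 7/4| = |-23|/(4(4k + 3)) = 23/(4(4k + 3)).
Since 4k + 3 ≥ 4k for k ≥ 1, this is ≤ 23/(4·4k) = (23/16)/k.
So |(-7k - 11)/(4k + 3) + 7/4| < ε whenever k > (23/16)/ε.
Take N = (23/16)/ε. If k > N then |(-7k - 11)/(4k + 3) + 7/4| ≤ (23/16)/k < ε.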